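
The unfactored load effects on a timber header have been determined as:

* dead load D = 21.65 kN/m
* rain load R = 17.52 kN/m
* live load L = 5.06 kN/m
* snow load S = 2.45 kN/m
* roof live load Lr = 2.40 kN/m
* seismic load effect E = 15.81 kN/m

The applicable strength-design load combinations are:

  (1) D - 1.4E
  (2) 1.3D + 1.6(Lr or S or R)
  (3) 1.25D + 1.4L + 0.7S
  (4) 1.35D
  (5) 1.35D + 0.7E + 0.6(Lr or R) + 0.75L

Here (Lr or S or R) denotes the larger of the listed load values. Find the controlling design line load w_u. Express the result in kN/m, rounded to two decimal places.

(Lr or S or R) → R = 17.52 kN/m; (Lr or R) → R = 17.52 kN/m.
(1) 1.0(21.65) - 1.4(15.81) = -0.48
(2) 1.3(21.65) + 1.6(17.52) = 56.18
(3) 1.25(21.65) + 1.4(5.06) + 0.7(2.45) = 35.86
(4) 1.35(21.65) = 29.23
(5) 1.35(21.65) + 0.7(15.81) + 0.6(17.52) + 0.75(5.06) = 54.60
The controlling combination is 2, giving 56.18 kN/m.

56.18 kN/m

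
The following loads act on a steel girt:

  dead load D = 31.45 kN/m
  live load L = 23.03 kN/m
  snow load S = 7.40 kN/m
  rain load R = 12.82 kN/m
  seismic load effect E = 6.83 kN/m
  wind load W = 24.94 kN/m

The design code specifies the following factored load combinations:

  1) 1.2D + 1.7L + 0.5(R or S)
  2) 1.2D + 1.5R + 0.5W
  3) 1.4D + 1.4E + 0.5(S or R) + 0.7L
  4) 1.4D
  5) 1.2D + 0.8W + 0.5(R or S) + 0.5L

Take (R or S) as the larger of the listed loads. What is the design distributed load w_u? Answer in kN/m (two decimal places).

83.30 kN/m

(R or S) → R = 12.82 kN/m; (S or R) → R = 12.82 kN/m.
1) 1.2(31.45) + 1.7(23.03) + 0.5(12.82) = 37.74 + 39.15 + 6.41 = 83.30
2) 1.2(31.45) + 1.5(12.82) + 0.5(24.94) = 37.74 + 19.23 + 12.47 = 69.44
3) 1.4(31.45) + 1.4(6.83) + 0.5(12.82) + 0.7(23.03) = 44.03 + 9.56 + 6.41 + 16.12 = 76.12
4) 1.4(31.45) = 44.03
5) 1.2(31.45) + 0.8(24.94) + 0.5(12.82) + 0.5(23.03) = 37.74 + 19.95 + 6.41 + 11.52 = 75.62
Maximum is from combination 1.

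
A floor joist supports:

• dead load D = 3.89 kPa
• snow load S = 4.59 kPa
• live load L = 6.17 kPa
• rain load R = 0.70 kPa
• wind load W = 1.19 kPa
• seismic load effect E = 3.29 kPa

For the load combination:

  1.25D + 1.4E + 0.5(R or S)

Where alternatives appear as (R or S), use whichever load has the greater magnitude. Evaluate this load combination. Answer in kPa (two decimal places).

11.76 kPa

(R or S) → S = 4.59 kPa.
1.25(3.89) + 1.4(3.29) + 0.5(4.59) = 11.76
q_u = 11.76 kPa.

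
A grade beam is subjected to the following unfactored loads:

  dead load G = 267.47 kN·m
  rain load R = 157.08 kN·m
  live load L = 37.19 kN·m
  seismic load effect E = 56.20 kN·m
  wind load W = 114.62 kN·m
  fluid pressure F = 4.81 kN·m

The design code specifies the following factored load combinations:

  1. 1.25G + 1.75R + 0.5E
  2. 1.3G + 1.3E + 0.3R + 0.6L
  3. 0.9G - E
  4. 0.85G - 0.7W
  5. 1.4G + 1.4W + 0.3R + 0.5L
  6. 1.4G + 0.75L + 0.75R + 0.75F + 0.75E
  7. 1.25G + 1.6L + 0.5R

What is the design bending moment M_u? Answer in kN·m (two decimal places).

637.33 kN·m

1. 1.25(267.47) + 1.75(157.08) + 0.5(56.20) = 637.33
2. 1.3(267.47) + 1.3(56.20) + 0.3(157.08) + 0.6(37.19) = 490.21
3. 0.9(267.47) - 1.0(56.20) = 184.52
4. 0.85(267.47) - 0.7(114.62) = 147.12
5. 1.4(267.47) + 1.4(114.62) + 0.3(157.08) + 0.5(37.19) = 600.65
6. 1.4(267.47) + 0.75(37.19) + 0.75(157.08) + 0.75(4.81) + 0.75(56.20) = 565.92
7. 1.25(267.47) + 1.6(37.19) + 0.5(157.08) = 472.38
Combination 1 governs: M_u = 637.33 kN·m.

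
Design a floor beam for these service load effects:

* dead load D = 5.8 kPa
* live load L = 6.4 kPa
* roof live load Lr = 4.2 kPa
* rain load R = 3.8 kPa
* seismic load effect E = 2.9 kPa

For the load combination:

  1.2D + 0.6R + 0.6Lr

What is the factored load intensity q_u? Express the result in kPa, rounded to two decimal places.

1.2(5.8) + 0.6(3.8) + 0.6(4.2) = 11.76
q_u = 11.76 kPa.

11.76 kPa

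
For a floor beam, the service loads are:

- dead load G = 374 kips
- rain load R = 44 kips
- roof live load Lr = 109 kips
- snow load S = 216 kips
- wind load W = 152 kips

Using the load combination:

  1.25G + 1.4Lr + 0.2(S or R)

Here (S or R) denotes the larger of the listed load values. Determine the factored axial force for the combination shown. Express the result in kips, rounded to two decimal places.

663.30 kips

(S or R) → S = 216 kips.
1.25(374) + 1.4(109) + 0.2(216) = 467.50 + 152.60 + 43.20 = 663.30
P_u = 663.30 kips.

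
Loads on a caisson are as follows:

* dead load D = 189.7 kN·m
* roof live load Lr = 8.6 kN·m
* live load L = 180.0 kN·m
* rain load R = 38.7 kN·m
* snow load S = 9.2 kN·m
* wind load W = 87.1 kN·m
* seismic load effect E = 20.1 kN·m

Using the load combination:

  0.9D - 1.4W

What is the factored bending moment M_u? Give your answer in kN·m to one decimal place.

0.9(189.7) - 1.4(87.1) = 170.7 - 121.9 = 48.8
M_u = 48.8 kN·m.

48.8 kN·m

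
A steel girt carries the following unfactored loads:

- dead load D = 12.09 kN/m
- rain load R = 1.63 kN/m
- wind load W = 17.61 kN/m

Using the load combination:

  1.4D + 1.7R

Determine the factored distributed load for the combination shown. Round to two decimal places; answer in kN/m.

1.4(12.09) + 1.7(1.63) = 16.93 + 2.77 = 19.70
w_u = 19.70 kN/m.

19.70 kN/m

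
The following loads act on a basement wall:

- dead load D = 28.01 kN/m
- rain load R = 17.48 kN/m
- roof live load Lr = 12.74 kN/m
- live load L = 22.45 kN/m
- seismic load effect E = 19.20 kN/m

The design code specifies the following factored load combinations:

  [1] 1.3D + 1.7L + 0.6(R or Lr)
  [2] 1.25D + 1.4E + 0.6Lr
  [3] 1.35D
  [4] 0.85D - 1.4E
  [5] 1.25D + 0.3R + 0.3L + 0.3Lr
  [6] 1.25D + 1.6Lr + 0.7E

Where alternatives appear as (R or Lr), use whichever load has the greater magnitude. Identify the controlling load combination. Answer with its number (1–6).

Combination 1

(R or Lr) → R = 17.48 kN/m.
[1] 1.3(28.01) + 1.7(22.45) + 0.6(17.48) = 85.07
[2] 1.25(28.01) + 1.4(19.20) + 0.6(12.74) = 69.54
[3] 1.35(28.01) = 37.81
[4] 0.85(28.01) - 1.4(19.20) = -3.07
[5] 1.25(28.01) + 0.3(17.48) + 0.3(22.45) + 0.3(12.74) = 50.81
[6] 1.25(28.01) + 1.6(12.74) + 0.7(19.20) = 68.84
The largest value is 85.07 kN/m from combination 1.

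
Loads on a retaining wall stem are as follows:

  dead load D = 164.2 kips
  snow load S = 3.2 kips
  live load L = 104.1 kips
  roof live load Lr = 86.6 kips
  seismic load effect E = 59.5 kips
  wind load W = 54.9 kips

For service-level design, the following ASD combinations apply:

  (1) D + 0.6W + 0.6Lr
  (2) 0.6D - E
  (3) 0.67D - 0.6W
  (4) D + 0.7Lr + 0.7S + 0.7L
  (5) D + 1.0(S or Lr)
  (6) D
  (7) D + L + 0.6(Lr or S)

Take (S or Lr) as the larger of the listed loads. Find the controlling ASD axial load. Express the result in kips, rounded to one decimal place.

(S or Lr) → Lr = 86.6 kips; (Lr or S) → Lr = 86.6 kips.
(1) 1.0(164.2) + 0.6(54.9) + 0.6(86.6) = 249.1
(2) 0.6(164.2) - 1.0(59.5) = 39.0
(3) 0.67(164.2) - 0.6(54.9) = 77.1
(4) 1.0(164.2) + 0.7(86.6) + 0.7(3.2) + 0.7(104.1) = 299.9
(5) 1.0(164.2) + 1.0(86.6) = 250.8
(6) 1.0(164.2) = 164.2
(7) 1.0(164.2) + 1.0(104.1) + 0.6(86.6) = 320.3
The controlling combination is 7, giving 320.3 kips.

320.3 kips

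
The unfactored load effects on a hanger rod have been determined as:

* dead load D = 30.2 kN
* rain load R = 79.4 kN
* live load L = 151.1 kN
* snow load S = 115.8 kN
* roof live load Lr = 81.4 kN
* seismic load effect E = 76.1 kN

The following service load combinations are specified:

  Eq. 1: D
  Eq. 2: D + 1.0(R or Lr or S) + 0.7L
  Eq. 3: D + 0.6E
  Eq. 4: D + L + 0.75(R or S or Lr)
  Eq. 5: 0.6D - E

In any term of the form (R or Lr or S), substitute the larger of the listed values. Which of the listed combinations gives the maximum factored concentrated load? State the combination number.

(R or Lr or S) → S = 115.8 kN; (R or S or Lr) → S = 115.8 kN.
Eq. 1: 1.0(30.2) = 30.20
Eq. 2: 1.0(30.2) + 1.0(115.8) + 0.7(151.1) = 251.77
Eq. 3: 1.0(30.2) + 0.6(76.1) = 75.86
Eq. 4: 1.0(30.2) + 1.0(151.1) + 0.75(115.8) = 268.15
Eq. 5: 0.6(30.2) - 1.0(76.1) = -57.98
The largest value is 268.15 kN from combination 4.

Combination 4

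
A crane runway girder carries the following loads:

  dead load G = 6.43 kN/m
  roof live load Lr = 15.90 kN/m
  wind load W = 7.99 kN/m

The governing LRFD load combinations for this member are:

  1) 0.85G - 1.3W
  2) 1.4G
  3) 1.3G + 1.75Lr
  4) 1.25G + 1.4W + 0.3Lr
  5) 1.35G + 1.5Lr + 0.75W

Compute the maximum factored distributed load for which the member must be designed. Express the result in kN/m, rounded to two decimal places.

1) 0.85(6.43) - 1.3(7.99) = 5.47 - 10.39 = -4.92
2) 1.4(6.43) = 9.00
3) 1.3(6.43) + 1.75(15.90) = 36.18
4) 1.25(6.43) + 1.4(7.99) + 0.3(15.90) = 23.99
5) 1.35(6.43) + 1.5(15.90) + 0.75(7.99) = 8.68 + 23.85 + 5.99 = 38.52
Maximum is from combination 5.

38.52 kN/m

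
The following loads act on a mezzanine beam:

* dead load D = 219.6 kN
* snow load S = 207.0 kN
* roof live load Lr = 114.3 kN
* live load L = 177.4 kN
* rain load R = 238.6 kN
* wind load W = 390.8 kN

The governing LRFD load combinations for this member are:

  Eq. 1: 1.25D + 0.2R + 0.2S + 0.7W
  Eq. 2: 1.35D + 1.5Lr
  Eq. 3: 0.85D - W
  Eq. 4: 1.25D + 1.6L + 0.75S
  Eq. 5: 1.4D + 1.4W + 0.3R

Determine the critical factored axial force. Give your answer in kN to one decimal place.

Eq. 1: 1.25(219.6) + 0.2(238.6) + 0.2(207.0) + 0.7(390.8) = 274.5 + 47.7 + 41.4 + 273.6 = 637.2
Eq. 2: 1.35(219.6) + 1.5(114.3) = 467.9
Eq. 3: 0.85(219.6) - 1.0(390.8) = 186.7 - 390.8 = -204.1
Eq. 4: 1.25(219.6) + 1.6(177.4) + 0.75(207.0) = 274.5 + 283.8 + 155.3 = 713.6
Eq. 5: 1.4(219.6) + 1.4(390.8) + 0.3(238.6) = 307.4 + 547.1 + 71.6 = 926.1
The controlling combination is 5, giving 926.1 kN.

926.1 kN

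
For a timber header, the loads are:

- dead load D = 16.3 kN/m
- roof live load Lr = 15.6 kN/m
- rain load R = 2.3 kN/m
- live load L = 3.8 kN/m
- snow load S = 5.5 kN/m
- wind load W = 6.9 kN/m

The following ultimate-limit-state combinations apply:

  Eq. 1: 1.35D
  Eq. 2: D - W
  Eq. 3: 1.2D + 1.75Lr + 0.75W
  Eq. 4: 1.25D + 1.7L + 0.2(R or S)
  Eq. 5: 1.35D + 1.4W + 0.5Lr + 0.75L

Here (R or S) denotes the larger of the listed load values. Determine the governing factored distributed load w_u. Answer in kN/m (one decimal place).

(R or S) → S = 5.5 kN/m.
Eq. 1: 1.35(16.3) = 22.0
Eq. 2: 1.0(16.3) - 1.0(6.9) = 9.4
Eq. 3: 1.2(16.3) + 1.75(15.6) + 0.75(6.9) = 52.0
Eq. 4: 1.25(16.3) + 1.7(3.8) + 0.2(5.5) = 27.9
Eq. 5: 1.35(16.3) + 1.4(6.9) + 0.5(15.6) + 0.75(3.8) = 42.3
The controlling combination is 3, giving 52.0 kN/m.

52.0 kN/m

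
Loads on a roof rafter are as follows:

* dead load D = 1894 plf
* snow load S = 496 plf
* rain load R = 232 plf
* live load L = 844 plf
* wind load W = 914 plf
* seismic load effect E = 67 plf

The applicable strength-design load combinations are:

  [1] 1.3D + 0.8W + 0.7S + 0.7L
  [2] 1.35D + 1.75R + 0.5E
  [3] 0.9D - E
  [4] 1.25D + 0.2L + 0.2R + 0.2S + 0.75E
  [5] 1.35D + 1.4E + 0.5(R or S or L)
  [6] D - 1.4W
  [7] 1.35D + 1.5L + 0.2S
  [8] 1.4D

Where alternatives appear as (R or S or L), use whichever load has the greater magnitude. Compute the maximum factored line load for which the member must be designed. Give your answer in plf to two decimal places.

4131.40 plf

(R or S or L) → L = 844 plf.
[1] 1.3(1894) + 0.8(914) + 0.7(496) + 0.7(844) = 2462.20 + 731.20 + 347.20 + 590.80 = 4131.40
[2] 1.35(1894) + 1.75(232) + 0.5(67) = 2556.90 + 406.00 + 33.50 = 2996.40
[3] 0.9(1894) - 1.0(67) = 1704.60 - 67.00 = 1637.60
[4] 1.25(1894) + 0.2(844) + 0.2(232) + 0.2(496) + 0.75(67) = 2367.50 + 168.80 + 46.40 + 99.20 + 50.25 = 2732.15
[5] 1.35(1894) + 1.4(67) + 0.5(844) = 2556.90 + 93.80 + 422.00 = 3072.70
[6] 1.0(1894) - 1.4(914) = 1894.00 - 1279.60 = 614.40
[7] 1.35(1894) + 1.5(844) + 0.2(496) = 2556.90 + 1266.00 + 99.20 = 3922.10
[8] 1.4(1894) = 2651.60
Maximum is from combination 1.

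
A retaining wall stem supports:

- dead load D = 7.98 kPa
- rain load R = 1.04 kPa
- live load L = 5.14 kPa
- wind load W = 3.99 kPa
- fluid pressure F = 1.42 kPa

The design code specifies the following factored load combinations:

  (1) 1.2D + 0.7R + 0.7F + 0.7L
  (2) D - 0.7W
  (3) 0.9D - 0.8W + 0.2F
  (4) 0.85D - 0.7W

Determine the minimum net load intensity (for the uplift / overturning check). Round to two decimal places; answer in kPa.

3.99 kPa

(1) 1.2(7.98) + 0.7(1.04) + 0.7(1.42) + 0.7(5.14) = 14.90
(2) 1.0(7.98) - 0.7(3.99) = 5.19
(3) 0.9(7.98) - 0.8(3.99) + 0.2(1.42) = 4.27
(4) 0.85(7.98) - 0.7(3.99) = 3.99
Combination 4 gives the minimum: 3.99 kPa.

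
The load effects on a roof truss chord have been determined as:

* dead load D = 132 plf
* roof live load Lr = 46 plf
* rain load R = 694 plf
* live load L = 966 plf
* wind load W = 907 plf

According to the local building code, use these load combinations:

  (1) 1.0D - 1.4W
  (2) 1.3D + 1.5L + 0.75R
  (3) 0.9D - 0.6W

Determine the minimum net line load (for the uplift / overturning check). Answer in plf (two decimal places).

-1137.80 plf

(1) 1.0(132) - 1.4(907) = 132.00 - 1269.80 = -1137.80
(2) 1.3(132) + 1.5(966) + 0.75(694) = 171.60 + 1449.00 + 520.50 = 2141.10
(3) 0.9(132) - 0.6(907) = 118.80 - 544.20 = -425.40
Combination 1 gives the minimum: -1137.80 plf.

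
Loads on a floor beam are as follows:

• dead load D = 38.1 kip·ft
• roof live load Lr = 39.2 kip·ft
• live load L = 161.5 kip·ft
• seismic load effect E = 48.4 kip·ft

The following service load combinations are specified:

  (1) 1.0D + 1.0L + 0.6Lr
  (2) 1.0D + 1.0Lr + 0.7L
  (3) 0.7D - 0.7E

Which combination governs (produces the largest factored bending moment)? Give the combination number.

Combination 1

(1) 1.0(38.1) + 1.0(161.5) + 0.6(39.2) = 38.1 + 161.5 + 23.5 = 223.1
(2) 1.0(38.1) + 1.0(39.2) + 0.7(161.5) = 38.1 + 39.2 + 113.1 = 190.4
(3) 0.7(38.1) - 0.7(48.4) = 26.7 - 33.9 = -7.2
The largest value is 223.1 kip·ft from combination 1.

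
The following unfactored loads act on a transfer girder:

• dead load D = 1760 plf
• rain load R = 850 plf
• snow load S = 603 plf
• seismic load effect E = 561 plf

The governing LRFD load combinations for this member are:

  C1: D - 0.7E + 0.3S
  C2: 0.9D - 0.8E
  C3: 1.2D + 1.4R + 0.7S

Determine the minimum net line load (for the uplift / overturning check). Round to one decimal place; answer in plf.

1135.2 plf

C1: 1.0(1760) - 0.7(561) + 0.3(603) = 1760.0 - 392.7 + 180.9 = 1548.2
C2: 0.9(1760) - 0.8(561) = 1584.0 - 448.8 = 1135.2
C3: 1.2(1760) + 1.4(850) + 0.7(603) = 2112.0 + 1190.0 + 422.1 = 3724.1
Combination 2 gives the minimum: 1135.2 plf.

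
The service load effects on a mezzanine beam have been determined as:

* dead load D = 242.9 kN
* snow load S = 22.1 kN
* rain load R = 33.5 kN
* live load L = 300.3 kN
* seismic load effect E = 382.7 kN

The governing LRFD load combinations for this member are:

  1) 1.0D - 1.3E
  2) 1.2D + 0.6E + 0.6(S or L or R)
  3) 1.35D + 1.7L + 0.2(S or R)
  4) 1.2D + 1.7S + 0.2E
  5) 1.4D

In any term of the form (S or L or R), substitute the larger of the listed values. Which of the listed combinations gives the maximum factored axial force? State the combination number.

Combination 3

(S or L or R) → L = 300.3 kN; (S or R) → R = 33.5 kN.
1) 1.0(242.9) - 1.3(382.7) = 242.90 - 497.51 = -254.61
2) 1.2(242.9) + 0.6(382.7) + 0.6(300.3) = 291.48 + 229.62 + 180.18 = 701.28
3) 1.35(242.9) + 1.7(300.3) + 0.2(33.5) = 327.92 + 510.51 + 6.70 = 845.13
4) 1.2(242.9) + 1.7(22.1) + 0.2(382.7) = 291.48 + 37.57 + 76.54 = 405.59
5) 1.4(242.9) = 340.06
The largest value is 845.13 kN from combination 3.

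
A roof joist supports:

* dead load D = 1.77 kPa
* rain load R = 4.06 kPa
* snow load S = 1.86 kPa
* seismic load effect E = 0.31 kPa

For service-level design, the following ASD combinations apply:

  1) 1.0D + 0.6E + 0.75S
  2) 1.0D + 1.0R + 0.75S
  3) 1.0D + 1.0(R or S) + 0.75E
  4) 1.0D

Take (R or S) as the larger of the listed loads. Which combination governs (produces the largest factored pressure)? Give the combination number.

(R or S) → R = 4.06 kPa.
1) 1.0(1.77) + 0.6(0.31) + 0.75(1.86) = 3.35
2) 1.0(1.77) + 1.0(4.06) + 0.75(1.86) = 1.77 + 4.06 + 1.40 = 7.23
3) 1.0(1.77) + 1.0(4.06) + 0.75(0.31) = 1.77 + 4.06 + 0.23 = 6.06
4) 1.0(1.77) = 1.77
The largest value is 7.23 kPa from combination 2.

Combination 2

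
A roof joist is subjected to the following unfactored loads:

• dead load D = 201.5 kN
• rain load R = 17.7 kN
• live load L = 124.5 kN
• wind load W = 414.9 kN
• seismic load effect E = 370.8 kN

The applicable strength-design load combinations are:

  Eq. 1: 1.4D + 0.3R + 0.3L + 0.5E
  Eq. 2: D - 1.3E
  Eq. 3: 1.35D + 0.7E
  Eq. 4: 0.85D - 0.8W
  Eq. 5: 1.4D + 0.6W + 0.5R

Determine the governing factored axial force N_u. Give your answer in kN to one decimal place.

Eq. 1: 1.4(201.5) + 0.3(17.7) + 0.3(124.5) + 0.5(370.8) = 282.1 + 5.3 + 37.4 + 185.4 = 510.2
Eq. 2: 1.0(201.5) - 1.3(370.8) = 201.5 - 482.0 = -280.5
Eq. 3: 1.35(201.5) + 0.7(370.8) = 272.0 + 259.6 = 531.6
Eq. 4: 0.85(201.5) - 0.8(414.9) = 171.3 - 331.9 = -160.6
Eq. 5: 1.4(201.5) + 0.6(414.9) + 0.5(17.7) = 282.1 + 248.9 + 8.9 = 539.9
The controlling combination is 5, giving 539.9 kN.

539.9 kN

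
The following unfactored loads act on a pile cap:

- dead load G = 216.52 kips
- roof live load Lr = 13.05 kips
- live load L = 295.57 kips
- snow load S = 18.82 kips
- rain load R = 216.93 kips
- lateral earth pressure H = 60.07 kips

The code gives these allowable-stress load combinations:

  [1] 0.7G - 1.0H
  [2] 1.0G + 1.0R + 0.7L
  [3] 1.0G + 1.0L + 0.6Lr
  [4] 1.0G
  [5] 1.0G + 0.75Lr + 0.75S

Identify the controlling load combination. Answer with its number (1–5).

Combination 2

[1] 0.7(216.52) - 1.0(60.07) = 151.56 - 60.07 = 91.49
[2] 1.0(216.52) + 1.0(216.93) + 0.7(295.57) = 216.52 + 216.93 + 206.90 = 640.35
[3] 1.0(216.52) + 1.0(295.57) + 0.6(13.05) = 216.52 + 295.57 + 7.83 = 519.92
[4] 1.0(216.52) = 216.52
[5] 1.0(216.52) + 0.75(13.05) + 0.75(18.82) = 240.42
The largest value is 640.35 kips from combination 2.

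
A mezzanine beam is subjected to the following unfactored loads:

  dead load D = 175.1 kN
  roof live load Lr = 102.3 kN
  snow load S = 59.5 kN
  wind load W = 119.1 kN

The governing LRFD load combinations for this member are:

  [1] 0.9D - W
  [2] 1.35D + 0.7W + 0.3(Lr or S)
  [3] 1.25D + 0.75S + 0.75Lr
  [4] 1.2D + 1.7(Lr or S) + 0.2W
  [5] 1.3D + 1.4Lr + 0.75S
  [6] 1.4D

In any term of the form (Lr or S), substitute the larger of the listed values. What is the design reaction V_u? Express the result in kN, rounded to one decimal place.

415.5 kN

(Lr or S) → Lr = 102.3 kN.
[1] 0.9(175.1) - 1.0(119.1) = 38.5
[2] 1.35(175.1) + 0.7(119.1) + 0.3(102.3) = 350.4
[3] 1.25(175.1) + 0.75(59.5) + 0.75(102.3) = 340.2
[4] 1.2(175.1) + 1.7(102.3) + 0.2(119.1) = 407.9
[5] 1.3(175.1) + 1.4(102.3) + 0.75(59.5) = 415.5
[6] 1.4(175.1) = 245.1
Combination 5 governs: V_u = 415.5 kN.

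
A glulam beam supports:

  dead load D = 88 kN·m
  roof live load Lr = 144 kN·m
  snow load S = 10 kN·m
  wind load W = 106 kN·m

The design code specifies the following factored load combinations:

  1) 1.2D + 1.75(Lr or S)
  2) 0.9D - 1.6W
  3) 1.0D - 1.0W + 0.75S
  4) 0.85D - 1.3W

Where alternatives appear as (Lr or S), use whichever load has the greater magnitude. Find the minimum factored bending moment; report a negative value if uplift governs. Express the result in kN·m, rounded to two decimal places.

(Lr or S) → Lr = 144 kN·m.
1) 1.2(88) + 1.75(144) = 357.60
2) 0.9(88) - 1.6(106) = -90.40
3) 1.0(88) - 1.0(106) + 0.75(10) = -10.50
4) 0.85(88) - 1.3(106) = -63.00
Combination 2 gives the minimum: -90.40 kN·m.

-90.40 kN·m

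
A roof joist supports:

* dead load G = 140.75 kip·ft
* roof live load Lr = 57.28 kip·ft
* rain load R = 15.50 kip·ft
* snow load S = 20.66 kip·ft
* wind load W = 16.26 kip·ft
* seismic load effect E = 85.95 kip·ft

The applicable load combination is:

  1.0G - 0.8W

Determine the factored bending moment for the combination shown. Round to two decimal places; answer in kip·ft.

127.74 kip·ft

1.0(140.75) - 0.8(16.26) = 140.75 - 13.01 = 127.74
M_u = 127.74 kip·ft.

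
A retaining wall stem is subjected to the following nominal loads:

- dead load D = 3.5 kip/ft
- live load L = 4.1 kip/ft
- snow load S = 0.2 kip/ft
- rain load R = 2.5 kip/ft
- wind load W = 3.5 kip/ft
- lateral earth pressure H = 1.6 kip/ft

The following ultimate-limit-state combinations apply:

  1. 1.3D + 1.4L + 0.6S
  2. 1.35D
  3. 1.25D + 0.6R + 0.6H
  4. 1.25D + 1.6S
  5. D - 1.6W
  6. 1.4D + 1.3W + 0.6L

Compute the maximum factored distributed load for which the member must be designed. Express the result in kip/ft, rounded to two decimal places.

11.91 kip/ft

1. 1.3(3.5) + 1.4(4.1) + 0.6(0.2) = 4.55 + 5.74 + 0.12 = 10.41
2. 1.35(3.5) = 4.73
3. 1.25(3.5) + 0.6(2.5) + 0.6(1.6) = 4.38 + 1.50 + 0.96 = 6.84
4. 1.25(3.5) + 1.6(0.2) = 4.38 + 0.32 = 4.70
5. 1.0(3.5) - 1.6(3.5) = 3.50 - 5.60 = -2.10
6. 1.4(3.5) + 1.3(3.5) + 0.6(4.1) = 4.90 + 4.55 + 2.46 = 11.91
The controlling combination is 6, giving 11.91 kip/ft.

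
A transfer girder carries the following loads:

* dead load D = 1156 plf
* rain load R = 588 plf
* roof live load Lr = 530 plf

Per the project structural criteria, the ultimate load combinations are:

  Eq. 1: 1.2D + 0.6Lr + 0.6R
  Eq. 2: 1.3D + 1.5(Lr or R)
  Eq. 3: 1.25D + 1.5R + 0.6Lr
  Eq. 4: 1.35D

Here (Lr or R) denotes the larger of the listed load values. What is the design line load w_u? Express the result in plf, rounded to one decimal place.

(Lr or R) → R = 588 plf.
Eq. 1: 1.2(1156) + 0.6(530) + 0.6(588) = 2058.0
Eq. 2: 1.3(1156) + 1.5(588) = 2384.8
Eq. 3: 1.25(1156) + 1.5(588) + 0.6(530) = 2645.0
Eq. 4: 1.35(1156) = 1560.6
Combination 3 governs: w_u = 2645.0 plf.

2645.0 plf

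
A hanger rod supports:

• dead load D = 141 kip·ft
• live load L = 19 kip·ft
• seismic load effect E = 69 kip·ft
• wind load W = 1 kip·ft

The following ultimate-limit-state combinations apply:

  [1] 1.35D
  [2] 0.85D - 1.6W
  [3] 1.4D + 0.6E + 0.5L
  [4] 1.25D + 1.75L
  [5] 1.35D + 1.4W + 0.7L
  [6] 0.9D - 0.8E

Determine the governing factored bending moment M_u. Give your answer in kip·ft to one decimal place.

[1] 1.35(141) = 190.4
[2] 0.85(141) - 1.6(1) = 119.9 - 1.6 = 118.3
[3] 1.4(141) + 0.6(69) + 0.5(19) = 197.4 + 41.4 + 9.5 = 248.3
[4] 1.25(141) + 1.75(19) = 209.5
[5] 1.35(141) + 1.4(1) + 0.7(19) = 190.4 + 1.4 + 13.3 = 205.1
[6] 0.9(141) - 0.8(69) = 126.9 - 55.2 = 71.7
Combination 3 governs: M_u = 248.3 kip·ft.

248.3 kip·ft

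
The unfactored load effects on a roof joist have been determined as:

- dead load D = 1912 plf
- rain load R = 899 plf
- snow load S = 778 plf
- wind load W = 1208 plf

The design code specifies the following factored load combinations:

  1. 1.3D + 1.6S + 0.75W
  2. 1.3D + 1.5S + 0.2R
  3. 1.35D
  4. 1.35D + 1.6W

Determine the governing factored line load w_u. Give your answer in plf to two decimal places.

1. 1.3(1912) + 1.6(778) + 0.75(1208) = 4636.40
2. 1.3(1912) + 1.5(778) + 0.2(899) = 3832.40
3. 1.35(1912) = 2581.20
4. 1.35(1912) + 1.6(1208) = 4514.00
Combination 1 governs: w_u = 4636.40 plf.

4636.40 plf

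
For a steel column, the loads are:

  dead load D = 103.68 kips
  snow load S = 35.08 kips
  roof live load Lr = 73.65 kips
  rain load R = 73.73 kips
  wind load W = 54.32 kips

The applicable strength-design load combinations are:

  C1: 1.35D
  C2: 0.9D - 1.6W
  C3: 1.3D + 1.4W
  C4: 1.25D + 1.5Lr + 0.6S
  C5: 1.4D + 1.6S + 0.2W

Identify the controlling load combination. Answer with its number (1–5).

C1: 1.35(103.68) = 139.97
C2: 0.9(103.68) - 1.6(54.32) = 93.31 - 86.91 = 6.40
C3: 1.3(103.68) + 1.4(54.32) = 134.78 + 76.05 = 210.83
C4: 1.25(103.68) + 1.5(73.65) + 0.6(35.08) = 261.12
C5: 1.4(103.68) + 1.6(35.08) + 0.2(54.32) = 145.15 + 56.13 + 10.86 = 212.14
The largest value is 261.12 kips from combination 4.

Combination 4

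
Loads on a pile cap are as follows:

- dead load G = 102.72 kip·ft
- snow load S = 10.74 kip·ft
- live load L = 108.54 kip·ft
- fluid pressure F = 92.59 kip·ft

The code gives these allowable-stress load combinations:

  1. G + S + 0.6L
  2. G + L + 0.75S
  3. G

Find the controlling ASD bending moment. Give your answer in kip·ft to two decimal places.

219.32 kip·ft

1. 1.0(102.72) + 1.0(10.74) + 0.6(108.54) = 178.58
2. 1.0(102.72) + 1.0(108.54) + 0.75(10.74) = 219.32
3. 1.0(102.72) = 102.72
The controlling combination is 2, giving 219.32 kip·ft.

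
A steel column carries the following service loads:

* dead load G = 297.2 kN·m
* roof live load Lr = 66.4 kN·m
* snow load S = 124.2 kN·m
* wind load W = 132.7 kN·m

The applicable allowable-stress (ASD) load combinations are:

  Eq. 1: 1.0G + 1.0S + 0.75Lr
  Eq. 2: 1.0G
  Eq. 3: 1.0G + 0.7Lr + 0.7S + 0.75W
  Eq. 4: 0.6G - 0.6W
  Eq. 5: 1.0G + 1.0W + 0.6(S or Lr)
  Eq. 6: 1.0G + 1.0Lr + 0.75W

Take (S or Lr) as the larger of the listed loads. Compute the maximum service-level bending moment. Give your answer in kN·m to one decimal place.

(S or Lr) → S = 124.2 kN·m.
Eq. 1: 1.0(297.2) + 1.0(124.2) + 0.75(66.4) = 471.2
Eq. 2: 1.0(297.2) = 297.2
Eq. 3: 1.0(297.2) + 0.7(66.4) + 0.7(124.2) + 0.75(132.7) = 530.1
Eq. 4: 0.6(297.2) - 0.6(132.7) = 98.7
Eq. 5: 1.0(297.2) + 1.0(132.7) + 0.6(124.2) = 504.4
Eq. 6: 1.0(297.2) + 1.0(66.4) + 0.75(132.7) = 463.1
Combination 3 governs: M = 530.1 kN·m.

530.1 kN·m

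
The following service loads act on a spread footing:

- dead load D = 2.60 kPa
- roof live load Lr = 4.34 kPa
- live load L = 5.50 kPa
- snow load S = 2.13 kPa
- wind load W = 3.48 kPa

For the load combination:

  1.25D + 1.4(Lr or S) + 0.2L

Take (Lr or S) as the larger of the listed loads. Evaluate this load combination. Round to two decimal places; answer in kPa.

10.43 kPa

(Lr or S) → Lr = 4.34 kPa.
1.25(2.60) + 1.4(4.34) + 0.2(5.50) = 10.43
q_u = 10.43 kPa.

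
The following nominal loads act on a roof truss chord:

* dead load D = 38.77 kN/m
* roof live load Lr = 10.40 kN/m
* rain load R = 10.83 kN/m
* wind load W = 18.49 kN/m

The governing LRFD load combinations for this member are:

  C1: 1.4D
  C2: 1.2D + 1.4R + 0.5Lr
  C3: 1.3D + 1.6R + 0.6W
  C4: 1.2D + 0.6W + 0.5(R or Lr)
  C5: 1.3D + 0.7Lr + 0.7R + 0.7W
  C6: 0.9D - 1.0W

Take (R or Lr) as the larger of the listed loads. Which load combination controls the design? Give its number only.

(R or Lr) → R = 10.83 kN/m.
C1: 1.4(38.77) = 54.28
C2: 1.2(38.77) + 1.4(10.83) + 0.5(10.40) = 66.89
C3: 1.3(38.77) + 1.6(10.83) + 0.6(18.49) = 78.82
C4: 1.2(38.77) + 0.6(18.49) + 0.5(10.83) = 63.03
C5: 1.3(38.77) + 0.7(10.40) + 0.7(10.83) + 0.7(18.49) = 78.21
C6: 0.9(38.77) - 1.0(18.49) = 16.40
The largest value is 78.82 kN/m from combination 3.

Combination 3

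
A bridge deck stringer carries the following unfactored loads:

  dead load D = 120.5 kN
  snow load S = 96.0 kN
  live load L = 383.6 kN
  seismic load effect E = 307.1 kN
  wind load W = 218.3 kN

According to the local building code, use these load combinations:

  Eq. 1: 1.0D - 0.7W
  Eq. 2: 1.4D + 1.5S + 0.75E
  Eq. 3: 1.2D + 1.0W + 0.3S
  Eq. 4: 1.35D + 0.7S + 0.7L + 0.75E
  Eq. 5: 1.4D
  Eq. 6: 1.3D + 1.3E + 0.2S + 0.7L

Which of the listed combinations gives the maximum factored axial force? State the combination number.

Eq. 1: 1.0(120.5) - 0.7(218.3) = -32.3
Eq. 2: 1.4(120.5) + 1.5(96.0) + 0.75(307.1) = 543.0
Eq. 3: 1.2(120.5) + 1.0(218.3) + 0.3(96.0) = 391.7
Eq. 4: 1.35(120.5) + 0.7(96.0) + 0.7(383.6) + 0.75(307.1) = 728.7
Eq. 5: 1.4(120.5) = 168.7
Eq. 6: 1.3(120.5) + 1.3(307.1) + 0.2(96.0) + 0.7(383.6) = 843.6
The largest value is 843.6 kN from combination 6.

Combination 6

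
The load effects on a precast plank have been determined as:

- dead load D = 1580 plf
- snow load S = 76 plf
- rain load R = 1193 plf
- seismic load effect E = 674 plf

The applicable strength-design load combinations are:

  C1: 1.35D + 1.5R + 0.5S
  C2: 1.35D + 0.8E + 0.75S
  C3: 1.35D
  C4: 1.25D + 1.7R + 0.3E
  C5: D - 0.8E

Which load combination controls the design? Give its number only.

C1: 1.35(1580) + 1.5(1193) + 0.5(76) = 2133.00 + 1789.50 + 38.00 = 3960.50
C2: 1.35(1580) + 0.8(674) + 0.75(76) = 2133.00 + 539.20 + 57.00 = 2729.20
C3: 1.35(1580) = 2133.00
C4: 1.25(1580) + 1.7(1193) + 0.3(674) = 1975.00 + 2028.10 + 202.20 = 4205.30
C5: 1.0(1580) - 0.8(674) = 1580.00 - 539.20 = 1040.80
The largest value is 4205.30 plf from combination 4.

Combination 4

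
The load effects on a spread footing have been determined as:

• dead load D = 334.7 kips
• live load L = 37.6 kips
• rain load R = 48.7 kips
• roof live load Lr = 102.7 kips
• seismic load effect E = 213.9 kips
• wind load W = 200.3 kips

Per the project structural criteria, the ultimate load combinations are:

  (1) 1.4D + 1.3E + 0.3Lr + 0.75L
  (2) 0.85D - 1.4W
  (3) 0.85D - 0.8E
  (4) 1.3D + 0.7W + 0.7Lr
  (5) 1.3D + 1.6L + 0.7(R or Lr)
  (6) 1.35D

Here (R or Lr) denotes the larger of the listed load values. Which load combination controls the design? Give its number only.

Combination 1

(R or Lr) → Lr = 102.7 kips.
(1) 1.4(334.7) + 1.3(213.9) + 0.3(102.7) + 0.75(37.6) = 805.7
(2) 0.85(334.7) - 1.4(200.3) = 4.1
(3) 0.85(334.7) - 0.8(213.9) = 113.4
(4) 1.3(334.7) + 0.7(200.3) + 0.7(102.7) = 647.2
(5) 1.3(334.7) + 1.6(37.6) + 0.7(102.7) = 567.2
(6) 1.35(334.7) = 451.8
The largest value is 805.7 kips from combination 1.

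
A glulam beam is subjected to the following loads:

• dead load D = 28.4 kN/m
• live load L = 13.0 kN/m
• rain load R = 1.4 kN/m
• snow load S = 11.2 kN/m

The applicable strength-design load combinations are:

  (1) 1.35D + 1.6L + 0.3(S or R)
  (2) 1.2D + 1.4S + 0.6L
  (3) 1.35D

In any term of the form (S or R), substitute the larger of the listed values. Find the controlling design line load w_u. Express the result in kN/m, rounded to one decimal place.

(S or R) → S = 11.2 kN/m.
(1) 1.35(28.4) + 1.6(13.0) + 0.3(11.2) = 38.3 + 20.8 + 3.4 = 62.5
(2) 1.2(28.4) + 1.4(11.2) + 0.6(13.0) = 34.1 + 15.7 + 7.8 = 57.6
(3) 1.35(28.4) = 38.3
Combination 1 governs: w_u = 62.5 kN/m.

62.5 kN/m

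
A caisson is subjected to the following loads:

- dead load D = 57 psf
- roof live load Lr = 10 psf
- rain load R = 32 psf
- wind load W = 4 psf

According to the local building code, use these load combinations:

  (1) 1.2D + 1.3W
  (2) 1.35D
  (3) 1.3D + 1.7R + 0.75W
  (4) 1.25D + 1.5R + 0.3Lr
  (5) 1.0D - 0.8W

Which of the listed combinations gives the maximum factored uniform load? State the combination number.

(1) 1.2(57) + 1.3(4) = 68.40 + 5.20 = 73.60
(2) 1.35(57) = 76.95
(3) 1.3(57) + 1.7(32) + 0.75(4) = 74.10 + 54.40 + 3.00 = 131.50
(4) 1.25(57) + 1.5(32) + 0.3(10) = 71.25 + 48.00 + 3.00 = 122.25
(5) 1.0(57) - 0.8(4) = 57.00 - 3.20 = 53.80
The largest value is 131.50 psf from combination 3.

Combination 3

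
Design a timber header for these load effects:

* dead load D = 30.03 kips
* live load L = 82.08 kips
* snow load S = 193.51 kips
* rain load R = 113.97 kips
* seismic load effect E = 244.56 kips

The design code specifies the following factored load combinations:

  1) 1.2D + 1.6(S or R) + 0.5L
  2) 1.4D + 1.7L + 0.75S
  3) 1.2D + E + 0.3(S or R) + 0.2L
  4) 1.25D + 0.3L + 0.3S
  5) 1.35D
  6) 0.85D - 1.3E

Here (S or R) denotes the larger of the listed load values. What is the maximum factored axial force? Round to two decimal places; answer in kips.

386.69 kips

(S or R) → S = 193.51 kips.
1) 1.2(30.03) + 1.6(193.51) + 0.5(82.08) = 386.69
2) 1.4(30.03) + 1.7(82.08) + 0.75(193.51) = 326.71
3) 1.2(30.03) + 1.0(244.56) + 0.3(193.51) + 0.2(82.08) = 355.07
4) 1.25(30.03) + 0.3(82.08) + 0.3(193.51) = 120.21
5) 1.35(30.03) = 40.54
6) 0.85(30.03) - 1.3(244.56) = -292.40
Combination 1 governs: P_u = 386.69 kips.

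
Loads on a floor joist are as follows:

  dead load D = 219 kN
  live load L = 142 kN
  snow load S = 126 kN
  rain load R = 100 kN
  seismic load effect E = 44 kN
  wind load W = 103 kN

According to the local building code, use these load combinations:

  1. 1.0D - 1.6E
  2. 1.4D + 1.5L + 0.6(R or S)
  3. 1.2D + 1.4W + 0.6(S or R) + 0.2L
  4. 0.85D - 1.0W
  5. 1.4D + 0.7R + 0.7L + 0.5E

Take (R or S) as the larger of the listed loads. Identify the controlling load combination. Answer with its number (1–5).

(R or S) → S = 126 kN; (S or R) → S = 126 kN.
1. 1.0(219) - 1.6(44) = 148.6
2. 1.4(219) + 1.5(142) + 0.6(126) = 595.2
3. 1.2(219) + 1.4(103) + 0.6(126) + 0.2(142) = 511.0
4. 0.85(219) - 1.0(103) = 83.2
5. 1.4(219) + 0.7(100) + 0.7(142) + 0.5(44) = 498.0
The largest value is 595.2 kN from combination 2.

Combination 2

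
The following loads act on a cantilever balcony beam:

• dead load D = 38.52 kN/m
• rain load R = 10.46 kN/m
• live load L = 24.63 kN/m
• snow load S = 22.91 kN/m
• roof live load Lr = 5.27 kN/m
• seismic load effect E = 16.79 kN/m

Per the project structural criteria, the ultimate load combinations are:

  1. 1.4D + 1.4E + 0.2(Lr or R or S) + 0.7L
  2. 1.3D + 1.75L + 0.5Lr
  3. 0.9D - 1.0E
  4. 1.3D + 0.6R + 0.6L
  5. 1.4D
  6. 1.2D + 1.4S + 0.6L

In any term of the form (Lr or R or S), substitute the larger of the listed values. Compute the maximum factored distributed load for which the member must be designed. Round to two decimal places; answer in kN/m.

(Lr or R or S) → S = 22.91 kN/m.
1. 1.4(38.52) + 1.4(16.79) + 0.2(22.91) + 0.7(24.63) = 53.93 + 23.51 + 4.58 + 17.24 = 99.26
2. 1.3(38.52) + 1.75(24.63) + 0.5(5.27) = 95.81
3. 0.9(38.52) - 1.0(16.79) = 34.67 - 16.79 = 17.88
4. 1.3(38.52) + 0.6(10.46) + 0.6(24.63) = 71.13
5. 1.4(38.52) = 53.93
6. 1.2(38.52) + 1.4(22.91) + 0.6(24.63) = 93.08
The controlling combination is 1, giving 99.26 kN/m.

99.26 kN/m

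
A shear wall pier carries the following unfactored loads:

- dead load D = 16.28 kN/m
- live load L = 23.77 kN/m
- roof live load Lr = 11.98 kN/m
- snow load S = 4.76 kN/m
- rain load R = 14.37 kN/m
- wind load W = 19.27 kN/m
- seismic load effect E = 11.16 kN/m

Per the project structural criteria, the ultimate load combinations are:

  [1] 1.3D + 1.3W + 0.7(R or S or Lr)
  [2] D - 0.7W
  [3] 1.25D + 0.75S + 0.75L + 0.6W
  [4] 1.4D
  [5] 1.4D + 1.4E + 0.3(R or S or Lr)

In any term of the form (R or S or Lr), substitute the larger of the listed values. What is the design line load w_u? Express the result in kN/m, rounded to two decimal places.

(R or S or Lr) → R = 14.37 kN/m.
[1] 1.3(16.28) + 1.3(19.27) + 0.7(14.37) = 21.16 + 25.05 + 10.06 = 56.27
[2] 1.0(16.28) - 0.7(19.27) = 16.28 - 13.49 = 2.79
[3] 1.25(16.28) + 0.75(4.76) + 0.75(23.77) + 0.6(19.27) = 20.35 + 3.57 + 17.83 + 11.56 = 53.31
[4] 1.4(16.28) = 22.79
[5] 1.4(16.28) + 1.4(11.16) + 0.3(14.37) = 42.73
The controlling combination is 1, giving 56.27 kN/m.

56.27 kN/m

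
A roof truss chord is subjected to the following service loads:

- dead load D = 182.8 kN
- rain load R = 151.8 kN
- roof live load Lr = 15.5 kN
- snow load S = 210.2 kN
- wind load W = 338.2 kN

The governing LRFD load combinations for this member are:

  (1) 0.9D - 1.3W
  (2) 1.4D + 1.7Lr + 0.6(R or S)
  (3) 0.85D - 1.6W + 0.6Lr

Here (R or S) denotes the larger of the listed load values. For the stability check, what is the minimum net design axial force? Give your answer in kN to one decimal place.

(R or S) → S = 210.2 kN.
(1) 0.9(182.8) - 1.3(338.2) = -275.1
(2) 1.4(182.8) + 1.7(15.5) + 0.6(210.2) = 408.4
(3) 0.85(182.8) - 1.6(338.2) + 0.6(15.5) = -376.4
Combination 3 gives the minimum: -376.4 kN.

-376.4 kN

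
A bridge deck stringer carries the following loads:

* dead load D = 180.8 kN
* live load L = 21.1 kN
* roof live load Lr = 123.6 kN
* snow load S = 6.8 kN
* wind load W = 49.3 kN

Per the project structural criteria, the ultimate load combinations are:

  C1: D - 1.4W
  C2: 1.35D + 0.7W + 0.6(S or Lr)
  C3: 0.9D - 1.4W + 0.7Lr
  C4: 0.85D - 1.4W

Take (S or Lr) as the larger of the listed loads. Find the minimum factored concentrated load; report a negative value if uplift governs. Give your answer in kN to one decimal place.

84.7 kN

(S or Lr) → Lr = 123.6 kN.
C1: 1.0(180.8) - 1.4(49.3) = 180.8 - 69.0 = 111.8
C2: 1.35(180.8) + 0.7(49.3) + 0.6(123.6) = 244.1 + 34.5 + 74.2 = 352.8
C3: 0.9(180.8) - 1.4(49.3) + 0.7(123.6) = 162.7 - 69.0 + 86.5 = 180.2
C4: 0.85(180.8) - 1.4(49.3) = 153.7 - 69.0 = 84.7
Combination 4 gives the minimum: 84.7 kN.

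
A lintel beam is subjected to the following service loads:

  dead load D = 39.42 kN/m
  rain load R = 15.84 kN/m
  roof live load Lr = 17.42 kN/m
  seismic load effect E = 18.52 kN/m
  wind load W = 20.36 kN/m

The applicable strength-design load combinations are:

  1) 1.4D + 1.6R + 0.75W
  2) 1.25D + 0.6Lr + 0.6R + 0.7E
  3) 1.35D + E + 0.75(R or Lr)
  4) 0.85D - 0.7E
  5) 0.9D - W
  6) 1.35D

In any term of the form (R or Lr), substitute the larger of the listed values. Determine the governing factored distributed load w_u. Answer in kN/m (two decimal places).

(R or Lr) → Lr = 17.42 kN/m.
1) 1.4(39.42) + 1.6(15.84) + 0.75(20.36) = 55.19 + 25.34 + 15.27 = 95.80
2) 1.25(39.42) + 0.6(17.42) + 0.6(15.84) + 0.7(18.52) = 82.20
3) 1.35(39.42) + 1.0(18.52) + 0.75(17.42) = 84.80
4) 0.85(39.42) - 0.7(18.52) = 20.54
5) 0.9(39.42) - 1.0(20.36) = 35.48 - 20.36 = 15.12
6) 1.35(39.42) = 53.22
Combination 1 governs: w_u = 95.80 kN/m.

95.80 kN/m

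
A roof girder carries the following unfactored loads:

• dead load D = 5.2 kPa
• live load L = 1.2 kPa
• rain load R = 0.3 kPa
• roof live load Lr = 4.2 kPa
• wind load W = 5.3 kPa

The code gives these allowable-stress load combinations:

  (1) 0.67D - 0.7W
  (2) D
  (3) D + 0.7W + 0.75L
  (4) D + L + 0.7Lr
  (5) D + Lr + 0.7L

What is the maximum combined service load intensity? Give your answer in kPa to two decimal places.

10.24 kPa

(1) 0.67(5.2) - 0.7(5.3) = -0.23
(2) 1.0(5.2) = 5.20
(3) 1.0(5.2) + 0.7(5.3) + 0.75(1.2) = 9.81
(4) 1.0(5.2) + 1.0(1.2) + 0.7(4.2) = 9.34
(5) 1.0(5.2) + 1.0(4.2) + 0.7(1.2) = 10.24
The controlling combination is 5, giving 10.24 kPa.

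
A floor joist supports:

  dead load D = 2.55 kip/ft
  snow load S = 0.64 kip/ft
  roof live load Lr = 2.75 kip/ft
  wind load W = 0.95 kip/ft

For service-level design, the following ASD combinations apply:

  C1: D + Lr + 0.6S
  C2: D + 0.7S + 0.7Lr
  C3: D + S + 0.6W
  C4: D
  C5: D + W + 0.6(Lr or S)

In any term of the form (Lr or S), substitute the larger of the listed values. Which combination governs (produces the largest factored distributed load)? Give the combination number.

Combination 1

(Lr or S) → Lr = 2.75 kip/ft.
C1: 1.0(2.55) + 1.0(2.75) + 0.6(0.64) = 5.68
C2: 1.0(2.55) + 0.7(0.64) + 0.7(2.75) = 4.92
C3: 1.0(2.55) + 1.0(0.64) + 0.6(0.95) = 3.76
C4: 1.0(2.55) = 2.55
C5: 1.0(2.55) + 1.0(0.95) + 0.6(2.75) = 5.15
The largest value is 5.68 kip/ft from combination 1.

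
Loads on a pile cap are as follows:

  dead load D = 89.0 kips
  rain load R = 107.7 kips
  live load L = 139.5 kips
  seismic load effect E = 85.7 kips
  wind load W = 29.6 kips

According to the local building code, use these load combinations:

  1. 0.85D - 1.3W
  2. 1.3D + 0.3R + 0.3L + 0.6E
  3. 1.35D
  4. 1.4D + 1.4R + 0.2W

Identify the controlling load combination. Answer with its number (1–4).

Combination 4

1. 0.85(89.0) - 1.3(29.6) = 75.7 - 38.5 = 37.2
2. 1.3(89.0) + 0.3(107.7) + 0.3(139.5) + 0.6(85.7) = 115.7 + 32.3 + 41.9 + 51.4 = 241.3
3. 1.35(89.0) = 120.2
4. 1.4(89.0) + 1.4(107.7) + 0.2(29.6) = 124.6 + 150.8 + 5.9 = 281.3
The largest value is 281.3 kips from combination 4.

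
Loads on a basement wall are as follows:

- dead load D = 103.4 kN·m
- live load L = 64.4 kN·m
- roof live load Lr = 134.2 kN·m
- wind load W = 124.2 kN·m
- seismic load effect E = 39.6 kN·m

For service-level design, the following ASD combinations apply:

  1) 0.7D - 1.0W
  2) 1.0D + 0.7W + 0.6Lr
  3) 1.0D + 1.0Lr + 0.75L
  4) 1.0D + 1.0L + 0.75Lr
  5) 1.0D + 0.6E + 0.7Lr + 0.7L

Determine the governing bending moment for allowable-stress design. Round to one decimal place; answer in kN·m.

285.9 kN·m

1) 0.7(103.4) - 1.0(124.2) = 72.4 - 124.2 = -51.8
2) 1.0(103.4) + 0.7(124.2) + 0.6(134.2) = 270.9
3) 1.0(103.4) + 1.0(134.2) + 0.75(64.4) = 103.4 + 134.2 + 48.3 = 285.9
4) 1.0(103.4) + 1.0(64.4) + 0.75(134.2) = 103.4 + 64.4 + 100.7 = 268.5
5) 1.0(103.4) + 0.6(39.6) + 0.7(134.2) + 0.7(64.4) = 103.4 + 23.8 + 93.9 + 45.1 = 266.2
Combination 3 governs: M = 285.9 kN·m.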